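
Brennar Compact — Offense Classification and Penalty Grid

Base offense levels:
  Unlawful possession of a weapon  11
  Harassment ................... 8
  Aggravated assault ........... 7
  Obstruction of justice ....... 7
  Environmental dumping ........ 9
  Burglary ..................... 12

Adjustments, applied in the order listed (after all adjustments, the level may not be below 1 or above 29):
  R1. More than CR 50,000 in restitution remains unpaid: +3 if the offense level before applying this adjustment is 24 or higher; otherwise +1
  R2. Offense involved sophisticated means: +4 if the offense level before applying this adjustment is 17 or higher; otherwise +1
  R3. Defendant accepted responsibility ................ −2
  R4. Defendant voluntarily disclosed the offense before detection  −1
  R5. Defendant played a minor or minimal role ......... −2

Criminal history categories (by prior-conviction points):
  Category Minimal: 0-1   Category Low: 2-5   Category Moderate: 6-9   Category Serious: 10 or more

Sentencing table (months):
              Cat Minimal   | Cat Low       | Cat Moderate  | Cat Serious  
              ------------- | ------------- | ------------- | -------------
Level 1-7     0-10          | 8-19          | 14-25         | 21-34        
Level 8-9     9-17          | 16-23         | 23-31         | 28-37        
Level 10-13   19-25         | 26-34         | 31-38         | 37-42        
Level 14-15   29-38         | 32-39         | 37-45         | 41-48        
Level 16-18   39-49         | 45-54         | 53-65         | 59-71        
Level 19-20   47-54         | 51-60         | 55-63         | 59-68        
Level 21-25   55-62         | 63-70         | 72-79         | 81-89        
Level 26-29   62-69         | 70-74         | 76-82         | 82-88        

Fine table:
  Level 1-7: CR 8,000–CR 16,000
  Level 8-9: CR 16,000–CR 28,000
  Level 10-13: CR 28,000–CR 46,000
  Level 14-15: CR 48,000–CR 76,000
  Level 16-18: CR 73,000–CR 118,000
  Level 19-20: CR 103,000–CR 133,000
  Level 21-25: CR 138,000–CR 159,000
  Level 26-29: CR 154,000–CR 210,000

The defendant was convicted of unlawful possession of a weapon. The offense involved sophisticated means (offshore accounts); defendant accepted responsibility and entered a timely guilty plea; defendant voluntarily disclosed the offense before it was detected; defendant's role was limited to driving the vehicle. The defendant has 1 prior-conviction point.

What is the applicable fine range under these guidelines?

Base offense level for unlawful possession of a weapon: 11.
R1 does not apply.
R2 applies (level before this adjustment is 11 < 17, so +1): 11 + 1 = 12.
R3 applies: 12 − 2 = 10.
R4 applies: 10 − 1 = 9.
R5 applies: 9 − 2 = 7.
Final offense level: 7.
Level 7 falls in the 1-7 band.
Fine table: Level 1-7 → CR 8,000–CR 16,000.

CR 8,000–CR 16,000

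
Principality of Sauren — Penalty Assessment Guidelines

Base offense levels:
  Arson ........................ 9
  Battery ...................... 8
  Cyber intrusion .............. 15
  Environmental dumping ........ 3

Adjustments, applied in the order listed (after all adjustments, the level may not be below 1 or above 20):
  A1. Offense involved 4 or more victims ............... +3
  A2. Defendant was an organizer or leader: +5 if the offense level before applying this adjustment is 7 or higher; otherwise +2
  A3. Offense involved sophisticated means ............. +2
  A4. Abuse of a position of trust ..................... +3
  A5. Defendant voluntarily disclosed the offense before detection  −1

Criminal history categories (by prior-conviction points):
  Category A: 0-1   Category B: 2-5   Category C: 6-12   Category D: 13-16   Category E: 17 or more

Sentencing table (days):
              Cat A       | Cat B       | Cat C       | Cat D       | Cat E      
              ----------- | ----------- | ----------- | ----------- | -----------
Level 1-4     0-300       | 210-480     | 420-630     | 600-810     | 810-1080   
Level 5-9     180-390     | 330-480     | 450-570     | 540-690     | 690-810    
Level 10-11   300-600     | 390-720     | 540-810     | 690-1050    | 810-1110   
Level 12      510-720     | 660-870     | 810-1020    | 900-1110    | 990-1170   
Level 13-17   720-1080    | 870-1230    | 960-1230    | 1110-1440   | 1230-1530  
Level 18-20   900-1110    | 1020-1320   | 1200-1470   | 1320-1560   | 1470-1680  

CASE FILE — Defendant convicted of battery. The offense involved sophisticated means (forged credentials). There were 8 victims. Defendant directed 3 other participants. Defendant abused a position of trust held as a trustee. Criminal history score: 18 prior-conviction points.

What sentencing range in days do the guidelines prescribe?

Base offense level for battery: 8.
A1 applies: 8 + 3 = 11.
A2 applies (level before this adjustment is 11 ≥ 7, so +5): 11 + 5 = 16.
A3 applies: 16 + 2 = 18.
A4 applies: 18 + 3 = 21.
A5 does not apply.
Level 21 exceeds the maximum of 20; capped at 20.
Final offense level: 20.
Criminal history: 18 prior points → Category E (17+).
Level 20 falls in the 18-20 band.
Grid: Level 18-20 × Category E = 1470-1680 days.

1470-1680 days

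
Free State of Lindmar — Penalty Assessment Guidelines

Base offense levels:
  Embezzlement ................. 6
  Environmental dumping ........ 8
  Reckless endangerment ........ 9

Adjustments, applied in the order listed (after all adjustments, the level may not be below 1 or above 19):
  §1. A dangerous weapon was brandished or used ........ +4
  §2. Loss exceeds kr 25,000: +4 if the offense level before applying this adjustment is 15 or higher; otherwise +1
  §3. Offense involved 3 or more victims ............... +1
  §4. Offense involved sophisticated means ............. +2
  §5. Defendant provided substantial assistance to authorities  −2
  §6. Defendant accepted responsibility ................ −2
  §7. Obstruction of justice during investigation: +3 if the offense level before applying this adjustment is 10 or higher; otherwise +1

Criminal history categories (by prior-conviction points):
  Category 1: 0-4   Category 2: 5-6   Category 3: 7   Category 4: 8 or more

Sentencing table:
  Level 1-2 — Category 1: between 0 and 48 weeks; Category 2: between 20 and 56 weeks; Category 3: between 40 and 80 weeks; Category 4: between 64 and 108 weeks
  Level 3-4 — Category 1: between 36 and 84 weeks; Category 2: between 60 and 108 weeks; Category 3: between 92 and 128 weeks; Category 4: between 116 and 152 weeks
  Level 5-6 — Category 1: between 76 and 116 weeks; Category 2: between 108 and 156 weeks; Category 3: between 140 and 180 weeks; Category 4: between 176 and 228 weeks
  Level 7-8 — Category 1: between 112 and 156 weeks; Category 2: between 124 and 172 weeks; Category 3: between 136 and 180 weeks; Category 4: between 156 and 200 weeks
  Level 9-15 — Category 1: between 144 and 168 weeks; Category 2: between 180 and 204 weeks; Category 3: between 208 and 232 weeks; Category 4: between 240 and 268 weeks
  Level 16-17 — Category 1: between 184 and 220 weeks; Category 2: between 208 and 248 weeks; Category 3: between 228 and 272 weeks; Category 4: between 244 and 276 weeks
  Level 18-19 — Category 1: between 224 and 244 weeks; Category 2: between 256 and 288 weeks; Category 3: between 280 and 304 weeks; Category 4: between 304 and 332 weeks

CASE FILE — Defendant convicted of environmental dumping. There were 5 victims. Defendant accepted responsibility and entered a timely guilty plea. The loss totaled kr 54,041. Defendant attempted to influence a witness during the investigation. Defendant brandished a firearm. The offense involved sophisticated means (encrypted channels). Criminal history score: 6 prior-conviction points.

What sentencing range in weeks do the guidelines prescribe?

208-248 weeks

Base offense level for environmental dumping: 8.
§1 applies: 8 + 4 = 12.
§2 applies (level before this adjustment is 12 < 15, so +1): 12 + 1 = 13.
§3 applies: 13 + 1 = 14.
§4 applies: 14 + 2 = 16.
§5 does not apply.
§6 applies: 16 − 2 = 14.
§7 applies (level before this adjustment is 14 ≥ 10, so +3): 14 + 3 = 17.
Final offense level: 17.
Criminal history: 6 prior points → Category 2 (5-6).
Level 17 falls in the 16-17 band.
Grid: Level 16-17 × Category 2 = 208-248 weeks.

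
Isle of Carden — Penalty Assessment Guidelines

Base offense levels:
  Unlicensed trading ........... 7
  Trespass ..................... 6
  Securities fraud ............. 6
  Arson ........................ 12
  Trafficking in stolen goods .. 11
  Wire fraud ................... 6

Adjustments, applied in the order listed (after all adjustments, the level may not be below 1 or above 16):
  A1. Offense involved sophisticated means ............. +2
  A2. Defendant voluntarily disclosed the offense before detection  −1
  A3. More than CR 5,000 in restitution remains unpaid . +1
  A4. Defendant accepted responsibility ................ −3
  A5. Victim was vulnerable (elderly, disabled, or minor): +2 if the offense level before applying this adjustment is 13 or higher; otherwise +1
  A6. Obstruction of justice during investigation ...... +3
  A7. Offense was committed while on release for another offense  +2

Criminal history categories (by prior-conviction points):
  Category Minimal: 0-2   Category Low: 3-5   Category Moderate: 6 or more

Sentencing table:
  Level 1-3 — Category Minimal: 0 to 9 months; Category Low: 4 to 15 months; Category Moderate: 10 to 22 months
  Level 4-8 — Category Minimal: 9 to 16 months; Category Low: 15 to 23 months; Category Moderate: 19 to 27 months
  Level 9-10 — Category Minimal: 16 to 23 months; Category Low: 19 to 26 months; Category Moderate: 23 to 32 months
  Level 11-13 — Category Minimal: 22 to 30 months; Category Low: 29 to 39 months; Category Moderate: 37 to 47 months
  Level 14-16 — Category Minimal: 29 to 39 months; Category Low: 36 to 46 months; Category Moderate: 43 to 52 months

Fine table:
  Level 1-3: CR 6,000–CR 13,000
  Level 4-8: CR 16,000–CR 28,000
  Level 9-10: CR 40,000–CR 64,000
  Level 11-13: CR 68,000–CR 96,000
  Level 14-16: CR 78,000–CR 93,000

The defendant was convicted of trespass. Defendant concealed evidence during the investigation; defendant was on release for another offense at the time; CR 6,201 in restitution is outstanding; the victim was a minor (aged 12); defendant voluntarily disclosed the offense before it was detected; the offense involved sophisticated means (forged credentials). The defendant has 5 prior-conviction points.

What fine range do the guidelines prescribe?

Base offense level for trespass: 6.
A1 applies: 6 + 2 = 8.
A2 applies: 8 − 1 = 7.
A3 applies: 7 + 1 = 8.
A5 applies (level before this adjustment is 8 < 13, so +1): 8 + 1 = 9.
A6 applies: 9 + 3 = 12.
A7 applies: 12 + 2 = 14.
Final offense level: 14.
Level 14 falls in the 14-16 band.
Fine table: Level 14-16 → CR 78,000–CR 93,000.

CR 78,000–CR 93,000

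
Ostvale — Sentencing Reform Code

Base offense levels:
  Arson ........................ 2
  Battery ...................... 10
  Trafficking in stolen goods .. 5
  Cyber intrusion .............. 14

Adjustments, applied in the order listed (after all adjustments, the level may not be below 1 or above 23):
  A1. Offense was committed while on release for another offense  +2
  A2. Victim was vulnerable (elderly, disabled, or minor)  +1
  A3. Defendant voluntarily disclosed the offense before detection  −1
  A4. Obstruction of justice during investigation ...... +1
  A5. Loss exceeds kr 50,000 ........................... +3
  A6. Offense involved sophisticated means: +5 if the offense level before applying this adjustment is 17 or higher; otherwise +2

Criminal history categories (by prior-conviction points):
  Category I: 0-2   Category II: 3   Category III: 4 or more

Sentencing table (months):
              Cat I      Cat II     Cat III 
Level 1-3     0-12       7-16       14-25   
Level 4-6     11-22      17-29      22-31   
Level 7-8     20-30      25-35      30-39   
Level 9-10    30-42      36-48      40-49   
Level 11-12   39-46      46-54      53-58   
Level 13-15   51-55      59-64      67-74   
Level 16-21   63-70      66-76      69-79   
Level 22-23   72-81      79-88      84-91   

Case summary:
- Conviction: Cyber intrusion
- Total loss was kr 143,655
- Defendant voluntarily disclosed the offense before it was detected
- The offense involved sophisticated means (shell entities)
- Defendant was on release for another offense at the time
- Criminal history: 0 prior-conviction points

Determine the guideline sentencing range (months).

Base offense level for cyber intrusion: 14.
A1 applies: 14 + 2 = 16.
A2 does not apply.
A3 applies: 16 − 1 = 15.
A5 applies: 15 + 3 = 18.
A6 applies (level before this adjustment is 18 ≥ 17, so +5): 18 + 5 = 23.
Final offense level: 23.
Criminal history: 0 prior points → Category I (0-2).
Level 23 falls in the 22-23 band.
Grid: Level 22-23 × Category I = 72-81 months.

72-81 months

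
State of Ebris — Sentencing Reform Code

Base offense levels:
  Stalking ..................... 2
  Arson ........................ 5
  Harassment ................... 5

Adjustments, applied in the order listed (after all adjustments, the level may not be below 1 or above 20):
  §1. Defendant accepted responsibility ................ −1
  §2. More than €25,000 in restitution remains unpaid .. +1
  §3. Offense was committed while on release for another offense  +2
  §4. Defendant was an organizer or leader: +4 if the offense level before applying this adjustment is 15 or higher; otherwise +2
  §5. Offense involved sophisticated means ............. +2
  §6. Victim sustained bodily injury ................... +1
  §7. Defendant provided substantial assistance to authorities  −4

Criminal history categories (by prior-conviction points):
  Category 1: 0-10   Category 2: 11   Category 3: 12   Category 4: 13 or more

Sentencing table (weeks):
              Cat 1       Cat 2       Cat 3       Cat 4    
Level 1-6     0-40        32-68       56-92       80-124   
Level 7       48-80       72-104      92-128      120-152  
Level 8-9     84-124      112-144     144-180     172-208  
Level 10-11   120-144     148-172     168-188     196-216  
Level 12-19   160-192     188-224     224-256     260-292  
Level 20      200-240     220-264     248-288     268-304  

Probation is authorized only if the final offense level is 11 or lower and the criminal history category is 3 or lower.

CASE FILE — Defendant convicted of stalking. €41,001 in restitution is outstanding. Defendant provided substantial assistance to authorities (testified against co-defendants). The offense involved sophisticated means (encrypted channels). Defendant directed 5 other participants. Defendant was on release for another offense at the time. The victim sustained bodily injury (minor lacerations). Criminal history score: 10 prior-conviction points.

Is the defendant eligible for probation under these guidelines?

Yes

Base offense level for stalking: 2.
§2 applies: 2 + 1 = 3.
§3 applies: 3 + 2 = 5.
§4 applies (level before this adjustment is 5 < 15, so +2): 5 + 2 = 7.
§5 applies: 7 + 2 = 9.
§6 applies: 9 + 1 = 10.
§7 applies: 10 − 4 = 6.
Final offense level: 6.
Criminal history: 10 prior points → Category 1 (0-10).
Level 6 falls in the 1-6 band.
Grid: Level 1-6 × Category 1 = 0-40 weeks.
Probation check: level 6 ≤ 11 and category 1 ≤ 3 → eligible.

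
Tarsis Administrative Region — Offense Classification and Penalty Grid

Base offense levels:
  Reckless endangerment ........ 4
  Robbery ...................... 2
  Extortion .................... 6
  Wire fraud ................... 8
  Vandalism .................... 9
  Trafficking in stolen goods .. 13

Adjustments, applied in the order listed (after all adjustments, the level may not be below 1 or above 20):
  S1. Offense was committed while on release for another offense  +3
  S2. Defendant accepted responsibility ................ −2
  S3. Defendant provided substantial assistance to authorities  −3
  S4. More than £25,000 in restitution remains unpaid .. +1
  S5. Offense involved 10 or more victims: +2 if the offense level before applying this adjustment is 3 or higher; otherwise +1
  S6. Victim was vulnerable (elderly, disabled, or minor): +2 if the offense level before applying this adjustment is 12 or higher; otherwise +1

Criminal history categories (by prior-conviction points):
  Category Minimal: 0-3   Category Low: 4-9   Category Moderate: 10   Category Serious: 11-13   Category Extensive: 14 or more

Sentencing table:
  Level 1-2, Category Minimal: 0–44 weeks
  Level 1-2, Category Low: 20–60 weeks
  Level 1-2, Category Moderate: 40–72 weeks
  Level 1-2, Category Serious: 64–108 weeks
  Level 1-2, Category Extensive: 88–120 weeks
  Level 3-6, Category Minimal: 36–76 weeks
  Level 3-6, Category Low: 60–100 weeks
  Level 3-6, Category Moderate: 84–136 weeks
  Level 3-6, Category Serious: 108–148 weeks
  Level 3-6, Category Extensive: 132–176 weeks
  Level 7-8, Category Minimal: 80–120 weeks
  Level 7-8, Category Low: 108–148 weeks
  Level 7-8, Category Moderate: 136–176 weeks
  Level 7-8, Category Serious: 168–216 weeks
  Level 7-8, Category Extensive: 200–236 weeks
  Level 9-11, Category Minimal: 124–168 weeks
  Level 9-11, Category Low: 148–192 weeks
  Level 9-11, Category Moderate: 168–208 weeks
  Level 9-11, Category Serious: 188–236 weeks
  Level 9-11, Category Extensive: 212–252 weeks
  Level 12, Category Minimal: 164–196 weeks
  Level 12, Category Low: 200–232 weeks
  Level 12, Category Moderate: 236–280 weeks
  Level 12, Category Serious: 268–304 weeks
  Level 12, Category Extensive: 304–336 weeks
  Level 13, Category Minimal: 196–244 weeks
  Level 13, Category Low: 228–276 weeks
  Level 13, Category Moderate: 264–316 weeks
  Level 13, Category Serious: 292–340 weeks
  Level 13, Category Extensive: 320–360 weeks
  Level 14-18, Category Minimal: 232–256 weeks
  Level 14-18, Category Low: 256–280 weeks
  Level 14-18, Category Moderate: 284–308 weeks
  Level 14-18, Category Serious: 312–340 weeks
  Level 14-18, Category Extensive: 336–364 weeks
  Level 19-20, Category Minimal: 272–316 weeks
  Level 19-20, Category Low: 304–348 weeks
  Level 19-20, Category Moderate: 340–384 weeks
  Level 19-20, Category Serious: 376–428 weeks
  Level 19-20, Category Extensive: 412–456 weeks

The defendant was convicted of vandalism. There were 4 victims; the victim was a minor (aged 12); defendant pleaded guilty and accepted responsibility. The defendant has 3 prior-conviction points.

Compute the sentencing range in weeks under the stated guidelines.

80-120 weeks

Base offense level for vandalism: 9.
S2 applies: 9 − 2 = 7.
S3 does not apply.
S6 applies (level before this adjustment is 7 < 12, so +1): 7 + 1 = 8.
Final offense level: 8.
Criminal history: 3 prior points → Category Minimal (0-3).
Level 8 falls in the 7-8 band.
Grid: Level 7-8 × Category Minimal = 80-120 weeks.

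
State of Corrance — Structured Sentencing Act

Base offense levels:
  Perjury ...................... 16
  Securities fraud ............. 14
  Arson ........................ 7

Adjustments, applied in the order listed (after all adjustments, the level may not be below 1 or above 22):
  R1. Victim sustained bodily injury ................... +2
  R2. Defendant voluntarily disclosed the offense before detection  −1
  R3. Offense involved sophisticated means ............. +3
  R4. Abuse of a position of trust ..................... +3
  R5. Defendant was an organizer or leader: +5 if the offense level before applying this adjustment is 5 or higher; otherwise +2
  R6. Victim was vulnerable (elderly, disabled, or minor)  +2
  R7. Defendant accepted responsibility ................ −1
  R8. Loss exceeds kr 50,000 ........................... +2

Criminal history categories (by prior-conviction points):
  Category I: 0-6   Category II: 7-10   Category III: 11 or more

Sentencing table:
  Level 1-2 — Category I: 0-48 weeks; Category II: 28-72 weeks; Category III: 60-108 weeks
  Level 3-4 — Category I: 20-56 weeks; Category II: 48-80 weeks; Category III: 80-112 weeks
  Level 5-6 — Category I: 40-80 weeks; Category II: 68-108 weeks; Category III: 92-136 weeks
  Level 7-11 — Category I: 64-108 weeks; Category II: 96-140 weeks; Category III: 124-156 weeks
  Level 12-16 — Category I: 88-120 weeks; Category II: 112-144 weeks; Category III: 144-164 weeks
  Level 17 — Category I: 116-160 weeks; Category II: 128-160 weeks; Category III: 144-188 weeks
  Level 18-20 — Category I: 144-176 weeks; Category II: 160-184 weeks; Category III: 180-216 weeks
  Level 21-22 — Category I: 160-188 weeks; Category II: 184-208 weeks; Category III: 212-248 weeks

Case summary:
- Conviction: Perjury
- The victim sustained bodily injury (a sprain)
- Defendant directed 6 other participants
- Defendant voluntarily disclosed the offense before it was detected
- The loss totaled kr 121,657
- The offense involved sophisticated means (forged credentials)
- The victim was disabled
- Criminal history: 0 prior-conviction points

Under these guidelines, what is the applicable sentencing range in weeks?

Base offense level for perjury: 16.
R1 applies: 16 + 2 = 18.
R2 applies: 18 − 1 = 17.
R3 applies: 17 + 3 = 20.
R5 applies (level before this adjustment is 20 ≥ 5, so +5): 20 + 5 = 25.
R6 applies: 25 + 2 = 27.
R7 does not apply.
R8 applies: 27 + 2 = 29.
Level 29 exceeds the maximum of 22; capped at 22.
Final offense level: 22.
Criminal history: 0 prior points → Category I (0-6).
Level 22 falls in the 21-22 band.
Grid: Level 21-22 × Category I = 160-188 weeks.

160-188 weeks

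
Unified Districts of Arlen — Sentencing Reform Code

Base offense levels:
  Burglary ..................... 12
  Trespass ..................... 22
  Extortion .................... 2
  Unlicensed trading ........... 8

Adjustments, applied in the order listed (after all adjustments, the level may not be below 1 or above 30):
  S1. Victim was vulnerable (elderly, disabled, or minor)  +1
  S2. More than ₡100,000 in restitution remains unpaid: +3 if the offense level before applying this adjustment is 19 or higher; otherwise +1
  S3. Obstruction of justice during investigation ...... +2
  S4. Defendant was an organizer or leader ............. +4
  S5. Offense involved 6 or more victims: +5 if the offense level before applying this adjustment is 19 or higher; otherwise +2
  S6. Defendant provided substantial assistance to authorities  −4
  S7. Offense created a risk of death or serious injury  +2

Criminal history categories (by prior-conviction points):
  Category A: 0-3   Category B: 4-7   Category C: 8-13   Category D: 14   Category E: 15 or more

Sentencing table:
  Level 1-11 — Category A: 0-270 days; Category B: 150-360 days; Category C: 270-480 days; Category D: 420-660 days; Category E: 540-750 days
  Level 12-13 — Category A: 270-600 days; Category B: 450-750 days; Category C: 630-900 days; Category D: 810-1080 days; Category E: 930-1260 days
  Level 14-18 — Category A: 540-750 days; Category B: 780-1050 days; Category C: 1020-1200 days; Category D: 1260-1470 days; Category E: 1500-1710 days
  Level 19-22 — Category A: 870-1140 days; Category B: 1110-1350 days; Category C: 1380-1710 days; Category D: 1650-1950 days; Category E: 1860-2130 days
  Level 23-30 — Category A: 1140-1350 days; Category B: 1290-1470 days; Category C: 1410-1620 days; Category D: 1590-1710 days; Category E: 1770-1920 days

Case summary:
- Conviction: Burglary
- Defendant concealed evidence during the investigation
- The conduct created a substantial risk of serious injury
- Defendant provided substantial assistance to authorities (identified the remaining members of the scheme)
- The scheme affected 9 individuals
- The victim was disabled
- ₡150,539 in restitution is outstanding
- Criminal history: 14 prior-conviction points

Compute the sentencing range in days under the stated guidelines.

1260-1470 days

Base offense level for burglary: 12.
S1 applies: 12 + 1 = 13.
S2 applies (level before this adjustment is 13 < 19, so +1): 13 + 1 = 14.
S3 applies: 14 + 2 = 16.
S4 does not apply.
S5 applies (level before this adjustment is 16 < 19, so +2): 16 + 2 = 18.
S6 applies: 18 − 4 = 14.
S7 applies: 14 + 2 = 16.
Final offense level: 16.
Criminal history: 14 prior points → Category D (14).
Level 16 falls in the 14-18 band.
Grid: Level 14-18 × Category D = 1260-1470 days.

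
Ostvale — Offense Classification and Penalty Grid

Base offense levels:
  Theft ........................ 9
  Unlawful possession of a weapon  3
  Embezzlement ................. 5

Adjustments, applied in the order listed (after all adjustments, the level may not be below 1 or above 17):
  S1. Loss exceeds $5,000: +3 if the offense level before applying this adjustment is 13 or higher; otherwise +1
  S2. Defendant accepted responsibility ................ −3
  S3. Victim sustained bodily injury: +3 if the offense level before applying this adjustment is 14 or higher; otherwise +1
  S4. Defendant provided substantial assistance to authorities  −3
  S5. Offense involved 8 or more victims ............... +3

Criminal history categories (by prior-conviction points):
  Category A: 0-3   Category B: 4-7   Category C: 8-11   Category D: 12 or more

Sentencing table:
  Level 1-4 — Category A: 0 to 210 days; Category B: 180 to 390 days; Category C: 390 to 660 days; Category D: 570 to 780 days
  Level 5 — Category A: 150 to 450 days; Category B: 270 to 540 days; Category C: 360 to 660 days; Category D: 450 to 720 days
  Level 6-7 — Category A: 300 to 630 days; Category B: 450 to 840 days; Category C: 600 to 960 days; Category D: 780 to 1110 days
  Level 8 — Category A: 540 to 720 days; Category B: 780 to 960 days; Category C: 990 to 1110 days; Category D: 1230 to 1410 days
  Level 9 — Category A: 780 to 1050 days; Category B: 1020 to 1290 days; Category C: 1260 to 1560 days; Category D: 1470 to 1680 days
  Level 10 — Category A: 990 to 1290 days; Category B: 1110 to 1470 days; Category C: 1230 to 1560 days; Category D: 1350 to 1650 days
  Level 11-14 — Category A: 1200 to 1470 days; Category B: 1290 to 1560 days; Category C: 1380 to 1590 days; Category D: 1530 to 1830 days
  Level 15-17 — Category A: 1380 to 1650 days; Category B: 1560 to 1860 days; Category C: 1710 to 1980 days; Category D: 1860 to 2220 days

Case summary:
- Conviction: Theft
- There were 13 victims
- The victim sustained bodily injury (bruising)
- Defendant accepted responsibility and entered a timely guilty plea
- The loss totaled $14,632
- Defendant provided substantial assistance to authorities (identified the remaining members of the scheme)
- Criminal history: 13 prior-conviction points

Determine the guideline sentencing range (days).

1230-1410 days

Base offense level for theft: 9.
S1 applies (level before this adjustment is 9 < 13, so +1): 9 + 1 = 10.
S2 applies: 10 − 3 = 7.
S3 applies (level before this adjustment is 7 < 14, so +1): 7 + 1 = 8.
S4 applies: 8 − 3 = 5.
S5 applies: 5 + 3 = 8.
Final offense level: 8.
Criminal history: 13 prior points → Category D (12+).
Level 8 falls in the 8 band.
Grid: Level 8 × Category D = 1230-1410 days.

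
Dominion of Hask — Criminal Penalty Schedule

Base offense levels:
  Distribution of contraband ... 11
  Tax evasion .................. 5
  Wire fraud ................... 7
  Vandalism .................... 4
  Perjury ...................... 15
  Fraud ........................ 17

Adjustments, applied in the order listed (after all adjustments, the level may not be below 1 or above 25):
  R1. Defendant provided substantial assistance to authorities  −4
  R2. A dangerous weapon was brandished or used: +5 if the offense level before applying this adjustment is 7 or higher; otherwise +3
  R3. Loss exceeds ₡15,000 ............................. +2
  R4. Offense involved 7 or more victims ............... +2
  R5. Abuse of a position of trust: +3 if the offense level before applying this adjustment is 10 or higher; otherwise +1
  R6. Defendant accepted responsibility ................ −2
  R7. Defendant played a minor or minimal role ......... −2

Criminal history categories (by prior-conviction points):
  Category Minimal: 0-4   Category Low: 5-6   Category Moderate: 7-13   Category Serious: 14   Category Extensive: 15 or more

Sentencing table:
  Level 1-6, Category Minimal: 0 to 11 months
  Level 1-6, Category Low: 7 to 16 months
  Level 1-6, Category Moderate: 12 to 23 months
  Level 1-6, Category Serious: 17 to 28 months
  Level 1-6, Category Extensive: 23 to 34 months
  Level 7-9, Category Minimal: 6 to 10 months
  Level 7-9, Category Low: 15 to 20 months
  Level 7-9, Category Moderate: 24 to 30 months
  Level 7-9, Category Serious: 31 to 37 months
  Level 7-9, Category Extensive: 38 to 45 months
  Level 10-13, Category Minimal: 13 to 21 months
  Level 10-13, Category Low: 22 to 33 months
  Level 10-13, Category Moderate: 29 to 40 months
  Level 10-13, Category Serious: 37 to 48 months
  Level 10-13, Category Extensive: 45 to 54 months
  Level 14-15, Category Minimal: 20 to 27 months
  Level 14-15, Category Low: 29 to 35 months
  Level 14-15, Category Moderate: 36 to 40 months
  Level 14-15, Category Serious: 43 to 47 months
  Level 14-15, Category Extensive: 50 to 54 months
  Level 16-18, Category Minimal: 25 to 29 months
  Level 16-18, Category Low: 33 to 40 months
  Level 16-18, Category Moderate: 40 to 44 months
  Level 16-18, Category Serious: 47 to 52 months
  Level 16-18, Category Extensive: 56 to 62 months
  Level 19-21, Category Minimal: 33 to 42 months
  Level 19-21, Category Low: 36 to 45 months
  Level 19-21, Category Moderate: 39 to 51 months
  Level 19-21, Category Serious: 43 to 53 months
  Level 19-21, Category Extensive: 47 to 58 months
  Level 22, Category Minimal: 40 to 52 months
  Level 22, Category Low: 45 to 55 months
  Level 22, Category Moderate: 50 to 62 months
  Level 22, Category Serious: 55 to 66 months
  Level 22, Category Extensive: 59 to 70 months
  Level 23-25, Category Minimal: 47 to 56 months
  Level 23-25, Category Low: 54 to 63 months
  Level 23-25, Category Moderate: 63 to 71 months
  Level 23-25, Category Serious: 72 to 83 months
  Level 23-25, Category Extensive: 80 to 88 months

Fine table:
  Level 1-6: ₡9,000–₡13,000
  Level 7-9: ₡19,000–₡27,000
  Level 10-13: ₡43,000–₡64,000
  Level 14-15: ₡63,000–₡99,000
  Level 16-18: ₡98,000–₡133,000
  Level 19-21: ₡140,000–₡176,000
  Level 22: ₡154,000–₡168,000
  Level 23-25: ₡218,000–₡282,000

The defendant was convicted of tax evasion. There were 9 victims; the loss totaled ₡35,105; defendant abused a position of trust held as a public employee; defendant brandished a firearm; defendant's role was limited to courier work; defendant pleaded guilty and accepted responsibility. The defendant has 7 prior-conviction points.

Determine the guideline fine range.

Base offense level for tax evasion: 5.
R1 does not apply.
R2 applies (level before this adjustment is 5 < 7, so +3): 5 + 3 = 8.
R3 applies: 8 + 2 = 10.
R4 applies: 10 + 2 = 12.
R5 applies (level before this adjustment is 12 ≥ 10, so +3): 12 + 3 = 15.
R6 applies: 15 − 2 = 13.
R7 applies: 13 − 2 = 11.
Final offense level: 11.
Level 11 falls in the 10-13 band.
Fine table: Level 10-13 → ₡43,000–₡64,000.

₡43,000–₡64,000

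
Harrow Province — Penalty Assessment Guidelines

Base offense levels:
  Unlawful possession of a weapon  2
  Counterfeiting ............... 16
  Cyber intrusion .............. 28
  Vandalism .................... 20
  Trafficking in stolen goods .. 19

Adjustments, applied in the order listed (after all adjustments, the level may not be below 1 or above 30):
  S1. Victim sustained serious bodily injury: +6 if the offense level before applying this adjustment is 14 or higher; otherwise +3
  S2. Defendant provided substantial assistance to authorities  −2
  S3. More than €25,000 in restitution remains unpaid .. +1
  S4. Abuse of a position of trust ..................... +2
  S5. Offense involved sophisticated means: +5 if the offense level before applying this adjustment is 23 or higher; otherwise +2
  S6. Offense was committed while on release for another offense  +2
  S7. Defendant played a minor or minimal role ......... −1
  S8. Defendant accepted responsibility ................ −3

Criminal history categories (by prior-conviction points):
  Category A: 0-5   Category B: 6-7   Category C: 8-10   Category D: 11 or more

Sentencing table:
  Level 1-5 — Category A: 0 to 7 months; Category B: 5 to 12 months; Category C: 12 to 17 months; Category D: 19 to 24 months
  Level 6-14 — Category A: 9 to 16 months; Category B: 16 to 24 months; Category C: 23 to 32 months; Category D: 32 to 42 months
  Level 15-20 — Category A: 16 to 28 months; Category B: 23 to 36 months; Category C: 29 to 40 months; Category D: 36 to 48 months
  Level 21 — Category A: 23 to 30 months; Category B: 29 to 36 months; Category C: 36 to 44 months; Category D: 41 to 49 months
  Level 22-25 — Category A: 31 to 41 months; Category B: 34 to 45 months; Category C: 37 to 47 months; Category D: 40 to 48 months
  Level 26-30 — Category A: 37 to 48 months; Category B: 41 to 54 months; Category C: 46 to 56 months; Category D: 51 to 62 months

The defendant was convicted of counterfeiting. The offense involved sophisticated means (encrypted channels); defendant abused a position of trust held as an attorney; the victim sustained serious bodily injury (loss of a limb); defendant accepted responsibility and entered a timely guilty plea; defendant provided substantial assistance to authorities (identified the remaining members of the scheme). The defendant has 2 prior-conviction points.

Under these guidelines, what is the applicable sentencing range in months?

23-30 months

Base offense level for counterfeiting: 16.
S1 applies (level before this adjustment is 16 ≥ 14, so +6): 16 + 6 = 22.
S2 applies: 22 − 2 = 20.
S3 does not apply.
S4 applies: 20 + 2 = 22.
S5 applies (level before this adjustment is 22 < 23, so +2): 22 + 2 = 24.
S7 does not apply.
S8 applies: 24 − 3 = 21.
Final offense level: 21.
Criminal history: 2 prior points → Category A (0-5).
Level 21 falls in the 21 band.
Grid: Level 21 × Category A = 23-30 months.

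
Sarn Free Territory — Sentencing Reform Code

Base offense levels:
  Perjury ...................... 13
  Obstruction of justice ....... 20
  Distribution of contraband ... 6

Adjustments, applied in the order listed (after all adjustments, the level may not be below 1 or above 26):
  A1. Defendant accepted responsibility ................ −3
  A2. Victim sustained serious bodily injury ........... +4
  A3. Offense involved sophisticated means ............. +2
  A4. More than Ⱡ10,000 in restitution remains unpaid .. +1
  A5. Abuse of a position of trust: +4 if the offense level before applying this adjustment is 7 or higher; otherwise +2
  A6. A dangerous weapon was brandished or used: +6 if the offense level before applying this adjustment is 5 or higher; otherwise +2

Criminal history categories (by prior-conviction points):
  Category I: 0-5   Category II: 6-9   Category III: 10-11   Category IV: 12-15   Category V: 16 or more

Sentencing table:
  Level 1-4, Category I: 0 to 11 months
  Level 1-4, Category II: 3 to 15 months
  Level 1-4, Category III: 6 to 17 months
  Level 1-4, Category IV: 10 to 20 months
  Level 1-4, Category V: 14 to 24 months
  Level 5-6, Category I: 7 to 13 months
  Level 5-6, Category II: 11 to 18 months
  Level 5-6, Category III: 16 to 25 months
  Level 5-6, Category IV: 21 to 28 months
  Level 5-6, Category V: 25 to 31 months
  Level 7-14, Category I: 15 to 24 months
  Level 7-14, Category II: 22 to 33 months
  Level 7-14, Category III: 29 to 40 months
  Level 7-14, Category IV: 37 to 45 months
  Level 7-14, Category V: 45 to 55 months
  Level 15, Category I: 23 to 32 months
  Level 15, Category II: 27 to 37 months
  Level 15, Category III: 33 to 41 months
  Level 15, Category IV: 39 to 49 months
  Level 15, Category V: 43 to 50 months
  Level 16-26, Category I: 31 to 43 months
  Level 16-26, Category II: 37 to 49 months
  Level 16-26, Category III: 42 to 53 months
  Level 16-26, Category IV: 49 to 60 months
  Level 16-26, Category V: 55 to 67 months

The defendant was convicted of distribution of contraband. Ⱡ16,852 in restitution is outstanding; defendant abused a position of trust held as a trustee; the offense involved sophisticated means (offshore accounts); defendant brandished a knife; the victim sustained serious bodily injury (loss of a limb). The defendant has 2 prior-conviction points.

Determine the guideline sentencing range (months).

31-43 months

Base offense level for distribution of contraband: 6.
A1 does not apply.
A2 applies: 6 + 4 = 10.
A3 applies: 10 + 2 = 12.
A4 applies: 12 + 1 = 13.
A5 applies (level before this adjustment is 13 ≥ 7, so +4): 13 + 4 = 17.
A6 applies (level before this adjustment is 17 ≥ 5, so +6): 17 + 6 = 23.
Final offense level: 23.
Criminal history: 2 prior points → Category I (0-5).
Level 23 falls in the 16-26 band.
Grid: Level 16-26 × Category I = 31-43 months.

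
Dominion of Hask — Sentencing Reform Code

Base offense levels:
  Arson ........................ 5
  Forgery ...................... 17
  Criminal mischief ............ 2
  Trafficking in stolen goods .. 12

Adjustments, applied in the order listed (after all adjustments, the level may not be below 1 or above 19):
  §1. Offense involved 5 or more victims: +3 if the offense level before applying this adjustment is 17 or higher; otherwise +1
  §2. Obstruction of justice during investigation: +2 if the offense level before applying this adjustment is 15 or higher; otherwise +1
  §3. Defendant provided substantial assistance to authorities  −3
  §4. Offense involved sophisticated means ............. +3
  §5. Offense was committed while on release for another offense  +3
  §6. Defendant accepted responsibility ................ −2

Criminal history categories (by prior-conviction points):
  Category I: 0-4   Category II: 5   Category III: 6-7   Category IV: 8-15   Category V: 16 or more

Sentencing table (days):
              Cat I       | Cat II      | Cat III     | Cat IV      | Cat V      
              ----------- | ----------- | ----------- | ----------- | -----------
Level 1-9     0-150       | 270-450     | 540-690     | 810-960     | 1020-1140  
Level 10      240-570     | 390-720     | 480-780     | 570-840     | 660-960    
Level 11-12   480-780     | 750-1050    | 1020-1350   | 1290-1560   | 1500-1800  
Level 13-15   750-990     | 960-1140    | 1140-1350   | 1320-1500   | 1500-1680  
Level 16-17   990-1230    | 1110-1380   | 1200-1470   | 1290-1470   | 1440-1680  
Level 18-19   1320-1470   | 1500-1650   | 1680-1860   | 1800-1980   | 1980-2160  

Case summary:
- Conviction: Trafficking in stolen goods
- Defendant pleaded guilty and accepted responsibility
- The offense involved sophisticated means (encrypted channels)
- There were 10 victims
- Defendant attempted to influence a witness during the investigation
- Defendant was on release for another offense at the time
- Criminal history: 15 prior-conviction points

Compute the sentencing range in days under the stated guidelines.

Base offense level for trafficking in stolen goods: 12.
§1 applies (level before this adjustment is 12 < 17, so +1): 12 + 1 = 13.
§2 applies (level before this adjustment is 13 < 15, so +1): 13 + 1 = 14.
§4 applies: 14 + 3 = 17.
§5 applies: 17 + 3 = 20.
§6 applies: 20 − 2 = 18.
Final offense level: 18.
Criminal history: 15 prior points → Category IV (8-15).
Level 18 falls in the 18-19 band.
Grid: Level 18-19 × Category IV = 1800-1980 days.

1800-1980 days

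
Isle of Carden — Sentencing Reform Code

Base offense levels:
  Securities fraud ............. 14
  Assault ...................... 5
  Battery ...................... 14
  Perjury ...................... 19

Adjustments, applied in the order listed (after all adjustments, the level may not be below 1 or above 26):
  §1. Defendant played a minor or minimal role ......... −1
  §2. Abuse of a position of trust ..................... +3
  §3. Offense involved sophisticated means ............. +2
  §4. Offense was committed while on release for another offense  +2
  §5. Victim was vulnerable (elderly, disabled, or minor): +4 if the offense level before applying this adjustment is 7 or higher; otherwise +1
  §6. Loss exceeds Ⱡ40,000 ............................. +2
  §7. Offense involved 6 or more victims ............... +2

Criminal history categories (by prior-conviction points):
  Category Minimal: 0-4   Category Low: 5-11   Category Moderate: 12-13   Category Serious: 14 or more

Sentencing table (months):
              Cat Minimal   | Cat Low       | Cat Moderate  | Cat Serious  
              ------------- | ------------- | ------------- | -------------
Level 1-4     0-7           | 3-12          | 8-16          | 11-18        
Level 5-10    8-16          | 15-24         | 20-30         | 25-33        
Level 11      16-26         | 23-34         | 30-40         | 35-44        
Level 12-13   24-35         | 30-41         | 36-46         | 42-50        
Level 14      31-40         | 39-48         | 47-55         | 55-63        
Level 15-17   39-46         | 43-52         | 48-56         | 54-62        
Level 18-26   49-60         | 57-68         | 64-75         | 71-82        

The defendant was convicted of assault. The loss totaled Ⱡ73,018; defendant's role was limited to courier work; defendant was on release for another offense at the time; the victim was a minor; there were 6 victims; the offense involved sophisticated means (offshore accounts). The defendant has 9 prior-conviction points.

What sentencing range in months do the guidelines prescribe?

43-52 months

Base offense level for assault: 5.
§1 applies: 5 − 1 = 4.
§3 applies: 4 + 2 = 6.
§4 applies: 6 + 2 = 8.
§5 applies (level before this adjustment is 8 ≥ 7, so +4): 8 + 4 = 12.
§6 applies: 12 + 2 = 14.
§7 applies: 14 + 2 = 16.
Final offense level: 16.
Criminal history: 9 prior points → Category Low (5-11).
Level 16 falls in the 15-17 band.
Grid: Level 15-17 × Category Low = 43-52 months.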